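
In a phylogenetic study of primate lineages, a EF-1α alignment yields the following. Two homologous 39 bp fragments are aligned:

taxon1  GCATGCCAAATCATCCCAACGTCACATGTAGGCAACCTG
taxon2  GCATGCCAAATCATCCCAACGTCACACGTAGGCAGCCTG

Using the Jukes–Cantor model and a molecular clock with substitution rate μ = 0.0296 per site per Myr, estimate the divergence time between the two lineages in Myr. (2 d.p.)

0.90

The sequences differ at 2 of 39 sites (27, 35), so p = 2/39 ≈ 0.051282.
d = −(3/4) ln(1 − 4p/3) = −0.75 ln(1 − 0.068376) = −0.75 ln(0.931624)
  = −0.75 × (-0.070826) = 0.053120 substitutions/site.
Under a molecular clock d = 2μt, so t = d/(2μ) = 0.053120 / (2 × 0.0296) = 0.90 Myr.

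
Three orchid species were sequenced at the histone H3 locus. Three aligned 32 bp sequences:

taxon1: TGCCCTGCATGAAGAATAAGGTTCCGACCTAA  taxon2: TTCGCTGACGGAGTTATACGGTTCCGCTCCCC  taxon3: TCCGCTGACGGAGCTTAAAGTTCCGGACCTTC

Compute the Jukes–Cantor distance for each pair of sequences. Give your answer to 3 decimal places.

d(taxon1,taxon2) = 0.657, d(taxon1,taxon3) = 0.736, d(taxon2,taxon3) = 0.520

taxon1–taxon2: 14/32 sites differ → p = 0.4375, d = −0.75 ln(1 − 0.583333) = 0.656601 ≈ 0.657.
taxon1–taxon3: 15/32 sites differ → p = 0.46875, d = −0.75 ln(1 − 0.625) = 0.735622 ≈ 0.736.
taxon2–taxon3: 12/32 sites differ → p = 0.375, d = −0.75 ln(1 − 0.5) = 0.519860 ≈ 0.520.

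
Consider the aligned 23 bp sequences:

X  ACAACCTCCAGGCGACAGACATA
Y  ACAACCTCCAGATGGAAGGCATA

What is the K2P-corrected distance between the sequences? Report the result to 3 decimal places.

Of 23 sites, 4 differences are transitions and 1 are transversions, so P = 4/23 ≈ 0.173913 and Q = 1/23 ≈ 0.043478.
Under the Kimura two-parameter model, d = −½ ln(1 − 2P − Q) − ¼ ln(1 − 2Q).
1 − 2P − Q = 0.608696, giving −½ ln(0.608696) = 0.248218.
1 − 2Q = 0.913044, giving −¼ ln(0.913044) = 0.022743.
d = 0.248218 + 0.022743 = 0.270961.

0.271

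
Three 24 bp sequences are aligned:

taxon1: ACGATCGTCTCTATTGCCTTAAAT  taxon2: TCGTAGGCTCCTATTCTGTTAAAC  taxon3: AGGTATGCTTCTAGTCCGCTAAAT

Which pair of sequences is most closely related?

taxon2 and taxon3

taxon1–taxon2: 11/24 differ, p = 0.458, d = 0.708.
taxon1–taxon3: 10/24 differ, p = 0.417, d = 0.608.
taxon2–taxon3: 8/24 differ, p = 0.333, d = 0.441.
The smallest distance is between taxon2 and taxon3.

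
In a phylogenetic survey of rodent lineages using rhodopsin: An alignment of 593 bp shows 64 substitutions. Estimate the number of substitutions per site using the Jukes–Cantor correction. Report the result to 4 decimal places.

0.1165

p = 64/593 ≈ 0.107926.
d = −(3/4) ln(1 − 4p/3) = −0.75 ln(1 − 0.143901) = −0.75 ln(0.856099)
  = −0.75 × (-0.155369) = 0.116527 substitutions/site.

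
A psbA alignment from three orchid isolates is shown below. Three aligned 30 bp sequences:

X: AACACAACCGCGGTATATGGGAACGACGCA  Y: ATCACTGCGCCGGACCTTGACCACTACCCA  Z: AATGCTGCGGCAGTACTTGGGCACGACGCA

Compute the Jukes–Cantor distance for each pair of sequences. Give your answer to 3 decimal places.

d(X,Y) = 0.730, d(X,Z) = 0.383, d(Y,Z) = 0.503

X–Y: 14/30 sites differ → p ≈ 0.466667, d = −0.75 ln(1 − 0.622223) = 0.730088 ≈ 0.730.
X–Z: 9/30 sites differ → p = 0.3, d = −0.75 ln(1 − 0.4) = 0.383119 ≈ 0.383.
Y–Z: 11/30 sites differ → p ≈ 0.366667, d = −0.75 ln(1 − 0.488889) = 0.503376 ≈ 0.503.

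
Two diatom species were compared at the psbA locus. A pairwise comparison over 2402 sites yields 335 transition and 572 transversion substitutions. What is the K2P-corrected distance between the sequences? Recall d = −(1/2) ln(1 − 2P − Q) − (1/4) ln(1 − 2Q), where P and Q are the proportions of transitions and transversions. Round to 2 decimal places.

P = 335/2402 ≈ 0.139467 and Q = 572/2402 ≈ 0.238135.
Under the Kimura two-parameter model, d = −½ ln(1 − 2P − Q) − ¼ ln(1 − 2Q).
1 − 2P − Q = 0.482931, giving −½ ln(0.482931) = 0.363941.
1 − 2Q = 0.52373, giving −¼ ln(0.52373) = 0.161695.
d = 0.363941 + 0.161695 = 0.525636.

0.53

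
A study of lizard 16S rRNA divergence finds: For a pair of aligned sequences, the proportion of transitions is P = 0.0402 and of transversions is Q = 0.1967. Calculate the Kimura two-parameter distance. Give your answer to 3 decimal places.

Under the Kimura two-parameter model, d = −½ ln(1 − 2P − Q) − ¼ ln(1 − 2Q).
1 − 2P − Q = 0.7229, giving −½ ln(0.7229) = 0.162242.
1 − 2Q = 0.6066, giving −¼ ln(0.6066) = 0.124971.
d = 0.162242 + 0.124971 = 0.287213.

0.287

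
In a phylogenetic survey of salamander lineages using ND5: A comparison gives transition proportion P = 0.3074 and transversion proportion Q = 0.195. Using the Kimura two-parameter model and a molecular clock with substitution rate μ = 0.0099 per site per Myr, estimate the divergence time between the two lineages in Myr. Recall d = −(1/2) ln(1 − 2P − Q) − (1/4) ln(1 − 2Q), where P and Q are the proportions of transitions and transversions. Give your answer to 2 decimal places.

Under the Kimura two-parameter model, d = −½ ln(1 − 2P − Q) − ¼ ln(1 − 2Q).
1 − 2P − Q = 0.1902, giving −½ ln(0.1902) = 0.829840.
1 − 2Q = 0.61, giving −¼ ln(0.61) = 0.123574.
d = 0.829840 + 0.123574 = 0.953414.
Under a molecular clock d = 2μt, so t = d/(2μ) = 0.953414 / (2 × 0.0099) = 48.15 Myr.

48.15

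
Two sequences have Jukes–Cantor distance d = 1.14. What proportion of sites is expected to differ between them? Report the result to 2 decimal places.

p = (3/4)(1 − e^(−4d/3)) = 0.75 × (1 − e^(-1.52)) = 0.75 × (1 − 0.218712) = 0.585966.

0.59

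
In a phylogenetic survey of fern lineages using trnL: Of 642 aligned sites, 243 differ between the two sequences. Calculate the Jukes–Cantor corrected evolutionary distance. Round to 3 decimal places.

0.527

p = 243/642 ≈ 0.378505.
d = −(3/4) ln(1 − 4p/3) = −0.75 ln(1 − 0.504673) = −0.75 ln(0.495327)
  = −0.75 × (-0.702537) = 0.526903 substitutions/site.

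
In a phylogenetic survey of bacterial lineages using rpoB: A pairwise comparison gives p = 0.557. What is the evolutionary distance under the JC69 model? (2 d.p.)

1.02

d = −(3/4) ln(1 − 4p/3) = −0.75 ln(1 − 0.742667) = −0.75 ln(0.257333)
  = −0.75 × (-1.357384) = 1.018038 substitutions/site.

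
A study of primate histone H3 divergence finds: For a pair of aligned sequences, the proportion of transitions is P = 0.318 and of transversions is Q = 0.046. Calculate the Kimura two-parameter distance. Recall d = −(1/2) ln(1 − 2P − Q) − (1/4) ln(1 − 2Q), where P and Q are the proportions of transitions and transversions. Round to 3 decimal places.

Under the Kimura two-parameter model, d = −½ ln(1 − 2P − Q) − ¼ ln(1 − 2Q).
1 − 2P − Q = 0.318, giving −½ ln(0.318) = 0.572852.
1 − 2Q = 0.908, giving −¼ ln(0.908) = 0.024128.
d = 0.572852 + 0.024128 = 0.596980.

0.597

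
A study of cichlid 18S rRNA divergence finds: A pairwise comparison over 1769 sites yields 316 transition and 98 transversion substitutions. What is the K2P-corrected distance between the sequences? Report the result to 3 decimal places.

0.295

P = 316/1769 ≈ 0.178632 and Q = 98/1769 ≈ 0.055399.
Under the Kimura two-parameter model, d = −½ ln(1 − 2P − Q) − ¼ ln(1 − 2Q).
1 − 2P − Q = 0.587337, giving −½ ln(0.587337) = 0.266078.
1 − 2Q = 0.889202, giving −¼ ln(0.889202) = 0.029358.
d = 0.266078 + 0.029358 = 0.295436.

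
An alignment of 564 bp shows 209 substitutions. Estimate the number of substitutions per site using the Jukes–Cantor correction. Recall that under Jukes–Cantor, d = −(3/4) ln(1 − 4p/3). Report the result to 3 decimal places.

p = 209/564 ≈ 0.370567.
d = −(3/4) ln(1 − 4p/3) = −0.75 ln(1 − 0.494089) = −0.75 ln(0.505911)
  = −0.75 × (-0.681395) = 0.511046 substitutions/site.

0.511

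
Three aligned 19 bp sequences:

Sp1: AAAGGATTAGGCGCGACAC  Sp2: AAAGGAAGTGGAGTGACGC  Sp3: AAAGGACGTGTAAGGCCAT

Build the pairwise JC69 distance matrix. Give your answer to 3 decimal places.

d(Sp1,Sp2) = 0.410, d(Sp1,Sp3) = 0.749, d(Sp2,Sp3) = 0.507

Sp1–Sp2: 6/19 sites differ → p ≈ 0.315789, d = −0.75 ln(1 − 0.421052) = 0.409907 ≈ 0.410.
Sp1–Sp3: 9/19 sites differ → p ≈ 0.473684, d = −0.75 ln(1 − 0.631579) = 0.748897 ≈ 0.749.
Sp2–Sp3: 7/19 sites differ → p ≈ 0.368421, d = −0.75 ln(1 − 0.491228) = 0.506816 ≈ 0.507.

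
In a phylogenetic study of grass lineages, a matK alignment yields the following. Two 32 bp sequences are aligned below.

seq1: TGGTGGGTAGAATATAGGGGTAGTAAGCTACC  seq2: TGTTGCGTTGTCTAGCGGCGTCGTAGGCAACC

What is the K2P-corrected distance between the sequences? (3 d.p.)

0.480

Of 32 sites, 1 differences are transitions and 10 are transversions, so P = 1/32 = 0.03125 and Q = 10/32 = 0.3125.
Under the Kimura two-parameter model, d = −½ ln(1 − 2P − Q) − ¼ ln(1 − 2Q).
1 − 2P − Q = 0.625, giving −½ ln(0.625) = 0.235002.
1 − 2Q = 0.375, giving −¼ ln(0.375) = 0.245207.
d = 0.235002 + 0.245207 = 0.480209.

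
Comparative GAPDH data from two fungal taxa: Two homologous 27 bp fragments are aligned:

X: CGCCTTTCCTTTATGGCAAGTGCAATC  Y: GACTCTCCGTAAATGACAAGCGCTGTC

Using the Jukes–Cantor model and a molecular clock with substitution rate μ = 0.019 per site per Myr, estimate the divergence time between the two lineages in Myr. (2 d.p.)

The sequences differ at 12 of 27 sites, so p = 12/27 ≈ 0.444444.
d = −(3/4) ln(1 − 4p/3) = −0.75 ln(1 − 0.592592) = −0.75 ln(0.407408)
  = −0.75 × (-0.897940) = 0.673455 substitutions/site.
Under a molecular clock d = 2μt, so t = d/(2μ) = 0.673455 / (2 × 0.019) = 17.72 Myr.

17.72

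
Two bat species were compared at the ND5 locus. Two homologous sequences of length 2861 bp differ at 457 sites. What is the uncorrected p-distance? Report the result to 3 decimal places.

p = 457/2861 = 0.159734… ≈ 0.160 (to 3 d.p.).

0.160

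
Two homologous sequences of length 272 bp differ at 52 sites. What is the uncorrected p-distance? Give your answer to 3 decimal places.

p = 52/272 = 0.191176… ≈ 0.191 (to 3 d.p.).

0.191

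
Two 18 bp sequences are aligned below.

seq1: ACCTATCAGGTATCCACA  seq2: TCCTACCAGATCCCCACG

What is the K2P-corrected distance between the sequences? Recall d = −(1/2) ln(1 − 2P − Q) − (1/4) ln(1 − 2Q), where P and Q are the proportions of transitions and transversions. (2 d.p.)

0.47

Of 18 sites, 4 differences are transitions and 2 are transversions, so P = 4/18 ≈ 0.222222 and Q = 2/18 ≈ 0.111111.
Under the Kimura two-parameter model, d = −½ ln(1 − 2P − Q) − ¼ ln(1 − 2Q).
1 − 2P − Q = 0.444445, giving −½ ln(0.444445) = 0.405464.
1 − 2Q = 0.777778, giving −¼ ln(0.777778) = 0.062829.
d = 0.405464 + 0.062829 = 0.468293.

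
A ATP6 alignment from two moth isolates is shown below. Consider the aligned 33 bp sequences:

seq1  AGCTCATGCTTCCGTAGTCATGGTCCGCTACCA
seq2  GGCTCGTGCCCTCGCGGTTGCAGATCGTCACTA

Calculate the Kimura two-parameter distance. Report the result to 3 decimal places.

Of 33 sites, 15 differences are transitions and 1 are transversions, so P = 15/33 ≈ 0.454545 and Q = 1/33 ≈ 0.030303.
Under the Kimura two-parameter model, d = −½ ln(1 − 2P − Q) − ¼ ln(1 − 2Q).
1 − 2P − Q = 0.060607, giving −½ ln(0.060607) = 1.401672.
1 − 2Q = 0.939394, giving −¼ ln(0.939394) = 0.015630.
d = 1.401672 + 0.015630 = 1.417302.

1.417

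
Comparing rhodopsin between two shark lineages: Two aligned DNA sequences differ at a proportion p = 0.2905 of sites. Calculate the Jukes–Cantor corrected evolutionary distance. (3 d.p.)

d = −(3/4) ln(1 − 4p/3) = −0.75 ln(1 − 0.387333) = −0.75 ln(0.612667)
  = −0.75 × (-0.489934) = 0.367451 substitutions/site.

0.367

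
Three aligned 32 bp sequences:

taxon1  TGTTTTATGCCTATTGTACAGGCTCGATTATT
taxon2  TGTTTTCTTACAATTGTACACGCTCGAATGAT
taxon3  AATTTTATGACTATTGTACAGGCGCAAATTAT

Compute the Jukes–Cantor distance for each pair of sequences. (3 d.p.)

taxon1–taxon2: 8/32 sites differ → p = 0.25, d = −0.75 ln(1 − 0.333333) = 0.304098 ≈ 0.304.
taxon1–taxon3: 8/32 sites differ → p = 0.25, d = −0.75 ln(1 − 0.333333) = 0.304098 ≈ 0.304.
taxon2–taxon3: 9/32 sites differ → p = 0.28125, d = −0.75 ln(1 − 0.375) = 0.352503 ≈ 0.353.

d(taxon1,taxon2) = 0.304, d(taxon1,taxon3) = 0.304, d(taxon2,taxon3) = 0.353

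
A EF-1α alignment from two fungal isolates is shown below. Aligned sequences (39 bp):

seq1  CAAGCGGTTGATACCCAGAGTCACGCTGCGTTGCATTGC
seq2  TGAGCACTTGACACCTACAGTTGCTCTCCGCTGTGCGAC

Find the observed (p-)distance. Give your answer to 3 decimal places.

The sequences differ at 17 of 39 positions.
p = 17/39 = 0.435897… ≈ 0.436 (to 3 d.p.).

0.436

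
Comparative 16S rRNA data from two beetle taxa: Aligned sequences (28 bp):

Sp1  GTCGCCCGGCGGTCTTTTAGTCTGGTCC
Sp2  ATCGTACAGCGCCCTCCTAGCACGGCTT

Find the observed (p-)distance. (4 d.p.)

0.5000

The sequences differ at 14 of 28 positions.
p = 14/28 = 0.5000.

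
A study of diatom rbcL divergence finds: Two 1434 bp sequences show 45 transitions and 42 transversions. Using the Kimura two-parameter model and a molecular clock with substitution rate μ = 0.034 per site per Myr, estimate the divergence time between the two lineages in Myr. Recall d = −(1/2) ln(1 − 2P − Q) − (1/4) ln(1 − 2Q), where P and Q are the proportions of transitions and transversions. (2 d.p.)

P = 45/1434 ≈ 0.031381 and Q = 42/1434 ≈ 0.029289.
Under the Kimura two-parameter model, d = −½ ln(1 − 2P − Q) − ¼ ln(1 − 2Q).
1 − 2P − Q = 0.907949, giving −½ ln(0.907949) = 0.048284.
1 − 2Q = 0.941422, giving −¼ ln(0.941422) = 0.015091.
d = 0.048284 + 0.015091 = 0.063375.
Under a molecular clock d = 2μt, so t = d/(2μ) = 0.063375 / (2 × 0.034) = 0.93 Myr.

0.93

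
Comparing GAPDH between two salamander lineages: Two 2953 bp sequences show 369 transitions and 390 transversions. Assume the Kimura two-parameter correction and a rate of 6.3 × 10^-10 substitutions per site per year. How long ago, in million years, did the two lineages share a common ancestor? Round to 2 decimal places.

P = 369/2953 ≈ 0.124958 and Q = 390/2953 ≈ 0.132069.
Under the Kimura two-parameter model, d = −½ ln(1 − 2P − Q) − ¼ ln(1 − 2Q).
1 − 2P − Q = 0.618015, giving −½ ln(0.618015) = 0.240621.
1 − 2Q = 0.735862, giving −¼ ln(0.735862) = 0.076678.
d = 0.240621 + 0.076678 = 0.317299.
Under a molecular clock d = 2μt, so t = d/(2μ) = 0.317299 / (2 × 6.3 × 10^-10) = 251.82 million years.

251.82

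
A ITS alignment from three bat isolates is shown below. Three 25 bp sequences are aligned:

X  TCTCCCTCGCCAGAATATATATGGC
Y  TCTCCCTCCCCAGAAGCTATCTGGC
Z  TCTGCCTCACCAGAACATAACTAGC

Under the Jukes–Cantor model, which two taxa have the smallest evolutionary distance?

X and Y

X–Y: 4/25 differ, p = 0.160, d = 0.180.
X–Z: 6/25 differ, p = 0.240, d = 0.289.
Y–Z: 6/25 differ, p = 0.240, d = 0.289.
The smallest distance is between X and Y.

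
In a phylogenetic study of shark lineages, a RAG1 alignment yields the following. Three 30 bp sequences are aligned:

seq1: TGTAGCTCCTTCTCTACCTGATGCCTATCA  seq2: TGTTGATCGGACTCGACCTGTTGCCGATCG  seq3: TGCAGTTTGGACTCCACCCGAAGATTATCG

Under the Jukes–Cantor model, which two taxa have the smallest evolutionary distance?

seq1 and seq2

seq1–seq2: 9/30 differ, p = 0.300, d = 0.383.
seq1–seq3: 12/30 differ, p = 0.400, d = 0.572.
seq2–seq3: 11/30 differ, p = 0.367, d = 0.503.
The smallest distance is between seq1 and seq2.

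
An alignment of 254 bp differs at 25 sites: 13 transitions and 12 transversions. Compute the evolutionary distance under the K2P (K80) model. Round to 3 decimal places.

P = 13/254 ≈ 0.051181 and Q = 12/254 ≈ 0.047244.
Under the Kimura two-parameter model, d = −½ ln(1 − 2P − Q) − ¼ ln(1 − 2Q).
1 − 2P − Q = 0.850394, giving −½ ln(0.850394) = 0.081028.
1 − 2Q = 0.905512, giving −¼ ln(0.905512) = 0.024814.
d = 0.081028 + 0.024814 = 0.105842.

0.106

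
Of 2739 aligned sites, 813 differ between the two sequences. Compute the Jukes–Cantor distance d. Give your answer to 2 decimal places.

0.38

p = 813/2739 ≈ 0.296824.
d = −(3/4) ln(1 − 4p/3) = −0.75 ln(1 − 0.395765) = −0.75 ln(0.604235)
  = −0.75 × (-0.503792) = 0.377844 substitutions/site.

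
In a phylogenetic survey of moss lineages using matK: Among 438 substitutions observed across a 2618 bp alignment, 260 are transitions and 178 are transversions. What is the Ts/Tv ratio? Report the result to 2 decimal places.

R = 260/178 = 1.460674… ≈ 1.46 (to 2 d.p.).

1.46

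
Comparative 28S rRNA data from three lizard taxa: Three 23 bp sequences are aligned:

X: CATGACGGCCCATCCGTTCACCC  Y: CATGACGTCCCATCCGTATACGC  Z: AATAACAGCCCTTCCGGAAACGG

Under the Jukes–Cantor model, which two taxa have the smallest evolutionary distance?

X and Y

X–Y: 4/23 differ, p = 0.174, d = 0.198.
X–Z: 9/23 differ, p = 0.391, d = 0.553.
Y–Z: 8/23 differ, p = 0.348, d = 0.467.
The smallest distance is between X and Y.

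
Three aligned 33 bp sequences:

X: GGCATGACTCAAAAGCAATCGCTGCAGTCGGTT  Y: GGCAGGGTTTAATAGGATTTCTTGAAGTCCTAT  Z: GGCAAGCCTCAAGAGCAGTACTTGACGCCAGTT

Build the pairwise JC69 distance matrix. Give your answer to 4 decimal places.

d(X,Y) = 0.6254, d(X,Z) = 0.4408, d(Y,Z) = 0.5587

X–Y: 14/33 sites differ → p ≈ 0.424242, d = −0.75 ln(1 − 0.565656) = 0.625439 ≈ 0.6254.
X–Z: 11/33 sites differ → p ≈ 0.333333, d = −0.75 ln(1 − 0.444444) = 0.440839 ≈ 0.4408.
Y–Z: 13/33 sites differ → p ≈ 0.393939, d = −0.75 ln(1 − 0.525252) = 0.558728 ≈ 0.5587.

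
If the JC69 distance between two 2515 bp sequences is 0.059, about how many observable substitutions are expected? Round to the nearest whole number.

Invert JC69: p = (3/4)(1 − e^(−4d/3)) = 0.75 × (1 − e^(-0.078667)) = 0.75 × (1 − 0.924348) = 0.056739.
Expected differing sites = pL ≈ 0.056739 × 2515 = 142.698585 ≈ 143.

143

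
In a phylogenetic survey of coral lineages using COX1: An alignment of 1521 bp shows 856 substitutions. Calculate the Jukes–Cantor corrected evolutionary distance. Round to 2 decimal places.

p = 856/1521 ≈ 0.562788.
d = −(3/4) ln(1 − 4p/3) = −0.75 ln(1 − 0.750384) = −0.75 ln(0.249616)
  = −0.75 × (-1.387832) = 1.040874 substitutions/site.

1.04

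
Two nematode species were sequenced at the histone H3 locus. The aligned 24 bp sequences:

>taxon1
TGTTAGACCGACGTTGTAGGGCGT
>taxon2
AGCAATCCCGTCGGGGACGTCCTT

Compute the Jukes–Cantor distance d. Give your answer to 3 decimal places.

The sequences differ at 13 of 24 sites, so p = 13/24 ≈ 0.541667.
d = −(3/4) ln(1 − 4p/3) = −0.75 ln(1 − 0.722223) = −0.75 ln(0.277777)
  = −0.75 × (-1.280937) = 0.960703 substitutions/site.

0.961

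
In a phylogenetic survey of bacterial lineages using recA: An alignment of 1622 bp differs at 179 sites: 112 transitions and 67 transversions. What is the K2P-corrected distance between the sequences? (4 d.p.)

0.1204

P = 112/1622 ≈ 0.069051 and Q = 67/1622 ≈ 0.041307.
Under the Kimura two-parameter model, d = −½ ln(1 − 2P − Q) − ¼ ln(1 − 2Q).
1 − 2P − Q = 0.820591, giving −½ ln(0.820591) = 0.098865.
1 − 2Q = 0.917386, giving −¼ ln(0.917386) = 0.021557.
d = 0.098865 + 0.021557 = 0.120422.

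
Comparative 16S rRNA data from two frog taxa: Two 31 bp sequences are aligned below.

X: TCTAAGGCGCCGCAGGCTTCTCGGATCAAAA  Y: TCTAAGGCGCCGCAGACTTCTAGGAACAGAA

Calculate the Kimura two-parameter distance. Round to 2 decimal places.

Of 31 sites, 2 differences are transitions and 2 are transversions, so P = 2/31 ≈ 0.064516 and Q = 2/31 ≈ 0.064516.
Under the Kimura two-parameter model, d = −½ ln(1 − 2P − Q) − ¼ ln(1 − 2Q).
1 − 2P − Q = 0.806452, giving −½ ln(0.806452) = 0.107555.
1 − 2Q = 0.870968, giving −¼ ln(0.870968) = 0.034538.
d = 0.107555 + 0.034538 = 0.142093.

0.14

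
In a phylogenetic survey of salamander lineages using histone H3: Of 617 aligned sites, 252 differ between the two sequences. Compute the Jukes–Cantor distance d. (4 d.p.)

0.5899

p = 252/617 ≈ 0.408428.
d = −(3/4) ln(1 − 4p/3) = −0.75 ln(1 − 0.544571) = −0.75 ln(0.455429)
  = −0.75 × (-0.786515) = 0.589886 substitutions/site.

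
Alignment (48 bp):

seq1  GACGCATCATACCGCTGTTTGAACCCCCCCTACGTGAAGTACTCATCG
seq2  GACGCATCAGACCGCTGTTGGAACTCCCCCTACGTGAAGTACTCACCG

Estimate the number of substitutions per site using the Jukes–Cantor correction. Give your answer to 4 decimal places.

The sequences differ at 4 of 48 sites (10, 20, 25, 46), so p = 4/48 ≈ 0.083333.
d = −(3/4) ln(1 − 4p/3) = −0.75 ln(1 − 0.111111) = −0.75 ln(0.888889)
  = −0.75 × (-0.117783) = 0.088337 substitutions/site.

0.0883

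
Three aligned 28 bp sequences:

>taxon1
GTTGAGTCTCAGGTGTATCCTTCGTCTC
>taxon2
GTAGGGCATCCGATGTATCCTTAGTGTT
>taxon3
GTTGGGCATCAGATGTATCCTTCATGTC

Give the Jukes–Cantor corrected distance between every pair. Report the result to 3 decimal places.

d(taxon1,taxon2) = 0.420, d(taxon1,taxon3) = 0.252, d(taxon2,taxon3) = 0.204

taxon1–taxon2: 9/28 sites differ → p ≈ 0.321429, d = −0.75 ln(1 − 0.428572) = 0.419713 ≈ 0.420.
taxon1–taxon3: 6/28 sites differ → p ≈ 0.214286, d = −0.75 ln(1 − 0.285715) = 0.252355 ≈ 0.252.
taxon2–taxon3: 5/28 sites differ → p ≈ 0.178571, d = −0.75 ln(1 − 0.238095) = 0.203950 ≈ 0.204.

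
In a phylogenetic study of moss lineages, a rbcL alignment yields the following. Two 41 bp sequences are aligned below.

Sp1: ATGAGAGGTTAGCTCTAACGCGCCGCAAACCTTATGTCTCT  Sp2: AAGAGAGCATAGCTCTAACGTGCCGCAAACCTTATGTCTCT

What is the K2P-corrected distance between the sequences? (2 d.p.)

Of 41 sites, 1 differences are transitions and 3 are transversions, so P = 1/41 ≈ 0.02439 and Q = 3/41 ≈ 0.073171.
Under the Kimura two-parameter model, d = −½ ln(1 − 2P − Q) − ¼ ln(1 − 2Q).
1 − 2P − Q = 0.878049, giving −½ ln(0.878049) = 0.065026.
1 − 2Q = 0.853658, giving −¼ ln(0.853658) = 0.039556.
d = 0.065026 + 0.039556 = 0.104582.

0.10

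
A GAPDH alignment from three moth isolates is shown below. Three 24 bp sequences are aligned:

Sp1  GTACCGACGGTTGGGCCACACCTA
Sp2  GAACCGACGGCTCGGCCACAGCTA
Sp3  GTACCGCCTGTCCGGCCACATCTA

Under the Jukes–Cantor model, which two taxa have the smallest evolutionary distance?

Sp1–Sp2: 4/24 differ, p = 0.167, d = 0.188.
Sp1–Sp3: 5/24 differ, p = 0.208, d = 0.244.
Sp2–Sp3: 6/24 differ, p = 0.250, d = 0.304.
The smallest distance is between Sp1 and Sp2.

Sp1 and Sp2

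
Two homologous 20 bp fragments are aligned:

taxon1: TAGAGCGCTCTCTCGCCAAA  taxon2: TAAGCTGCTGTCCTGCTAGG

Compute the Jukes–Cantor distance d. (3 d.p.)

0.824

The sequences differ at 10 of 20 sites (3, 4, 5, 6, 10, 13, 14, 17, 19, 20), so p = 10/20 = 0.5.
d = −(3/4) ln(1 − 4p/3) = −0.75 ln(1 − 0.666667) = −0.75 ln(0.333333)
  = −0.75 × (-1.098613) = 0.823960 substitutions/site.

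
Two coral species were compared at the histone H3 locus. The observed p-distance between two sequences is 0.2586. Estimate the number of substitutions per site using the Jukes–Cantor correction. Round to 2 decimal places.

0.32

d = −(3/4) ln(1 − 4p/3) = −0.75 ln(1 − 0.3448) = −0.75 ln(0.6552)
  = −0.75 × (-0.422815) = 0.317111 substitutions/site.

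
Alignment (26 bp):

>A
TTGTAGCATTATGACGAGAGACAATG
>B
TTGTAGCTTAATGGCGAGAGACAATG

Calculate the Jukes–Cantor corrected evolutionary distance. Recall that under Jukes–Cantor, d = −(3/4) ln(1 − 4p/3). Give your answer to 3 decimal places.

0.125

The sequences differ at 3 of 26 sites (8, 10, 14), so p = 3/26 ≈ 0.115385.
d = −(3/4) ln(1 − 4p/3) = −0.75 ln(1 − 0.153847) = −0.75 ln(0.846153)
  = −0.75 × (-0.167055) = 0.125291 substitutions/site.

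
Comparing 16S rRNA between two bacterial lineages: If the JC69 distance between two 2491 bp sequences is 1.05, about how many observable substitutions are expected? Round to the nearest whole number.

1408

Invert JC69: p = (3/4)(1 − e^(−4d/3)) = 0.75 × (1 − e^(-1.4)) = 0.75 × (1 − 0.246597) = 0.565052.
Expected differing sites = pL ≈ 0.565052 × 2491 = 1407.544532 ≈ 1408.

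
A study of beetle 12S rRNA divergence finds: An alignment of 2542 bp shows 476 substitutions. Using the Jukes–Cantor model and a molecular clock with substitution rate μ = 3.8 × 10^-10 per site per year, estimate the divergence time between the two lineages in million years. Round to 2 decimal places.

283.47

p = 476/2542 ≈ 0.187254.
d = −(3/4) ln(1 − 4p/3) = −0.75 ln(1 − 0.249672) = −0.75 ln(0.750328)
  = −0.75 × (-0.287245) = 0.215434 substitutions/site.
Under a molecular clock d = 2μt, so t = d/(2μ) = 0.215434 / (2 × 3.8 × 10^-10) = 283.47 million years.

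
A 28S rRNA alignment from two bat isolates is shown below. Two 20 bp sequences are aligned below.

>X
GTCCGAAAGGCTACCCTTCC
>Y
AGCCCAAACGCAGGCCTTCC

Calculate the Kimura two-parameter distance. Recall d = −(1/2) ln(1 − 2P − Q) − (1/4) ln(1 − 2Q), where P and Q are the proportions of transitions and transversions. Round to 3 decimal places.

Of 20 sites, 2 differences are transitions and 5 are transversions, so P = 2/20 = 0.1 and Q = 5/20 = 0.25.
Under the Kimura two-parameter model, d = −½ ln(1 − 2P − Q) − ¼ ln(1 − 2Q).
1 − 2P − Q = 0.55, giving −½ ln(0.55) = 0.298919.
1 − 2Q = 0.5, giving −¼ ln(0.5) = 0.173287.
d = 0.298919 + 0.173287 = 0.472206.

0.472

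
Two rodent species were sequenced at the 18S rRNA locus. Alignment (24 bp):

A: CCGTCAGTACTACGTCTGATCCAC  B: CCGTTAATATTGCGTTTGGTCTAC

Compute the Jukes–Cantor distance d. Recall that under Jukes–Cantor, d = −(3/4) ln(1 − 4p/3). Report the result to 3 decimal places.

The sequences differ at 7 of 24 sites (5, 7, 10, 12, 16, 19, 22), so p = 7/24 ≈ 0.291667.
d = −(3/4) ln(1 − 4p/3) = −0.75 ln(1 − 0.388889) = −0.75 ln(0.611111)
  = −0.75 × (-0.492477) = 0.369358 substitutions/site.

0.369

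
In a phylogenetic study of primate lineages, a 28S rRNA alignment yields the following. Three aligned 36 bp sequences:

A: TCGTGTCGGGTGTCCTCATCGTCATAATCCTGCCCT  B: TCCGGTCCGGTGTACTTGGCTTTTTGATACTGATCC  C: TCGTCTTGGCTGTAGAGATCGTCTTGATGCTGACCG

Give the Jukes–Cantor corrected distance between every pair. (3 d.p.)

d(A,B) = 0.608, d(A,C) = 0.441, d(B,C) = 0.673

A–B: 15/36 sites differ → p ≈ 0.416667, d = −0.75 ln(1 − 0.555556) = 0.608198 ≈ 0.608.
A–C: 12/36 sites differ → p ≈ 0.333333, d = −0.75 ln(1 − 0.444444) = 0.440839 ≈ 0.441.
B–C: 16/36 sites differ → p ≈ 0.444444, d = −0.75 ln(1 − 0.592592) = 0.673455 ≈ 0.673.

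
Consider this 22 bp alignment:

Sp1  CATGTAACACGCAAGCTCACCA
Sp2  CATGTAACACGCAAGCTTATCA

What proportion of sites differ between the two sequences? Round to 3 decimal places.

The sequences differ at 2 of 22 positions (sites 18, 20).
p = 2/22 = 0.090909… ≈ 0.091 (to 3 d.p.).

0.091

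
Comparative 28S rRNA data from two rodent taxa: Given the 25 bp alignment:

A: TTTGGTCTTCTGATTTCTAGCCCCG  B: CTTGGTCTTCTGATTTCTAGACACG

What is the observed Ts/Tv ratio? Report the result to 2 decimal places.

0.50

Transitions are A↔G and C↔T; transversions are all other mismatches.
Transitions: 1. Transversions: 2.
R = 1/2 = 0.50.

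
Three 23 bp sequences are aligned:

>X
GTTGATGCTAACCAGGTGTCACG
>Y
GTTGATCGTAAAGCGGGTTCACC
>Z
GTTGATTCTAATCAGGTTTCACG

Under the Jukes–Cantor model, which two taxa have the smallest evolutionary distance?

X and Z

X–Y: 8/23 differ, p = 0.348, d = 0.467.
X–Z: 3/23 differ, p = 0.130, d = 0.143.
Y–Z: 7/23 differ, p = 0.304, d = 0.390.
The smallest distance is between X and Z.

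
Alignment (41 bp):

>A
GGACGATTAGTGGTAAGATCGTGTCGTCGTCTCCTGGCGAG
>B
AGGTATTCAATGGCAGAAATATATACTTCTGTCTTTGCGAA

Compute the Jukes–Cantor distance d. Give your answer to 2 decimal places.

0.94

The sequences differ at 22 of 41 sites, so p = 22/41 ≈ 0.536585.
d = −(3/4) ln(1 − 4p/3) = −0.75 ln(1 − 0.715447) = −0.75 ln(0.284553)
  = −0.75 × (-1.256836) = 0.942627 substitutions/site.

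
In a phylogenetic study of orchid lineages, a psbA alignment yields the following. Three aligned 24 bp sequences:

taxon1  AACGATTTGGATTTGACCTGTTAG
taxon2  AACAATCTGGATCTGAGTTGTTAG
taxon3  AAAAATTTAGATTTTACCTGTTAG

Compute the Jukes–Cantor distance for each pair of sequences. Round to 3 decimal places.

taxon1–taxon2: 5/24 sites differ → p ≈ 0.208333, d = −0.75 ln(1 − 0.277777) = 0.244066 ≈ 0.244.
taxon1–taxon3: 4/24 sites differ → p ≈ 0.166667, d = −0.75 ln(1 − 0.222223) = 0.188487 ≈ 0.188.
taxon2–taxon3: 7/24 sites differ → p ≈ 0.291667, d = −0.75 ln(1 − 0.388889) = 0.369358 ≈ 0.369.

d(taxon1,taxon2) = 0.244, d(taxon1,taxon3) = 0.188, d(taxon2,taxon3) = 0.369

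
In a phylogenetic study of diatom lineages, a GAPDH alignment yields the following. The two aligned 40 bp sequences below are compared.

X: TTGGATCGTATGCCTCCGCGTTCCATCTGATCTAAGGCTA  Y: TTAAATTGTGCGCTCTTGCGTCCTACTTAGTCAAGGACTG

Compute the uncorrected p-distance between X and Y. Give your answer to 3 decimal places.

0.475

The sequences differ at 19 of 40 positions.
p = 19/40 = 0.475.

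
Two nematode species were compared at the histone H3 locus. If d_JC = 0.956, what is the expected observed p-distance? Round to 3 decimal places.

0.540

p = (3/4)(1 − e^(−4d/3)) = 0.75 × (1 − e^(-1.274667)) = 0.75 × (1 − 0.279524) = 0.540357.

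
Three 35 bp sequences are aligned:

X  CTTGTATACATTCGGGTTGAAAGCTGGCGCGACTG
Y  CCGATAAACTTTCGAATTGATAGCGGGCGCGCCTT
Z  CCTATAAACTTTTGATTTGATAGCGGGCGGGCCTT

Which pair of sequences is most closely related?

Y and Z

X–Y: 11/35 differ, p = 0.314, d = 0.407.
X–Z: 12/35 differ, p = 0.343, d = 0.458.
Y–Z: 4/35 differ, p = 0.114, d = 0.124.
The smallest distance is between Y and Z.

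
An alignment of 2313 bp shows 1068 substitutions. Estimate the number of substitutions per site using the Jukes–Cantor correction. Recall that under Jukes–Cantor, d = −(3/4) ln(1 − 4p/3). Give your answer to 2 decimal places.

p = 1068/2313 ≈ 0.461738.
d = −(3/4) ln(1 − 4p/3) = −0.75 ln(1 − 0.615651) = −0.75 ln(0.384349)
  = −0.75 × (-0.956204) = 0.717153 substitutions/site.

0.72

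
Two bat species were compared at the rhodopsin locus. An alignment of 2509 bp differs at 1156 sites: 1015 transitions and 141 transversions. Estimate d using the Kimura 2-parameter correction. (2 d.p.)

1.03

P = 1015/2509 ≈ 0.404544 and Q = 141/2509 ≈ 0.056198.
Under the Kimura two-parameter model, d = −½ ln(1 − 2P − Q) − ¼ ln(1 − 2Q).
1 − 2P − Q = 0.134714, giving −½ ln(0.134714) = 1.002301.
1 − 2Q = 0.887604, giving −¼ ln(0.887604) = 0.029807.
d = 1.002301 + 0.029807 = 1.032108.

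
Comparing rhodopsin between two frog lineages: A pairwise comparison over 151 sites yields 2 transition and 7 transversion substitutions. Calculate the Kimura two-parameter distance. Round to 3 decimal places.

0.062

P = 2/151 ≈ 0.013245 and Q = 7/151 ≈ 0.046358.
Under the Kimura two-parameter model, d = −½ ln(1 − 2P − Q) − ¼ ln(1 − 2Q).
1 − 2P − Q = 0.927152, giving −½ ln(0.927152) = 0.037819.
1 − 2Q = 0.907284, giving −¼ ln(0.907284) = 0.024325.
d = 0.037819 + 0.024325 = 0.062144.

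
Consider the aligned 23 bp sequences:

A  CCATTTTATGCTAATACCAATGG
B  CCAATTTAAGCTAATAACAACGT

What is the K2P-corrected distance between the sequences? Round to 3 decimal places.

Of 23 sites, 1 differences are transitions and 4 are transversions, so P = 1/23 ≈ 0.043478 and Q = 4/23 ≈ 0.173913.
Under the Kimura two-parameter model, d = −½ ln(1 − 2P − Q) − ¼ ln(1 − 2Q).
1 − 2P − Q = 0.739131, giving −½ ln(0.739131) = 0.151140.
1 − 2Q = 0.652174, giving −¼ ln(0.652174) = 0.106861.
d = 0.151140 + 0.106861 = 0.258001.

0.258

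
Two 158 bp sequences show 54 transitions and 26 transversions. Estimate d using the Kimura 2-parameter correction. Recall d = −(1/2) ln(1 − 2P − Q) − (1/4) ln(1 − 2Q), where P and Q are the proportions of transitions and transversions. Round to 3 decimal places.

1.042

P = 54/158 ≈ 0.341772 and Q = 26/158 ≈ 0.164557.
Under the Kimura two-parameter model, d = −½ ln(1 − 2P − Q) − ¼ ln(1 − 2Q).
1 − 2P − Q = 0.151899, giving −½ ln(0.151899) = 0.942270.
1 − 2Q = 0.670886, giving −¼ ln(0.670886) = 0.099789.
d = 0.942270 + 0.099789 = 1.042059.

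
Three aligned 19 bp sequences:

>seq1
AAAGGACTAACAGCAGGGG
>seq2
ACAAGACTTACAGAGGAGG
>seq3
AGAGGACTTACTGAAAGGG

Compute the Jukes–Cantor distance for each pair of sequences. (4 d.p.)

d(seq1,seq2) = 0.4099, d(seq1,seq3) = 0.3241, d(seq2,seq3) = 0.4099

seq1–seq2: 6/19 sites differ → p ≈ 0.315789, d = −0.75 ln(1 − 0.421052) = 0.409907 ≈ 0.4099.
seq1–seq3: 5/19 sites differ → p ≈ 0.263158, d = −0.75 ln(1 − 0.350877) = 0.324100 ≈ 0.3241.
seq2–seq3: 6/19 sites differ → p ≈ 0.315789, d = −0.75 ln(1 − 0.421052) = 0.409907 ≈ 0.4099.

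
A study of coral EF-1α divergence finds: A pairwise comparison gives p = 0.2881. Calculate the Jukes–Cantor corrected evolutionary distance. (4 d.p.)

d = −(3/4) ln(1 − 4p/3) = −0.75 ln(1 − 0.384133) = −0.75 ln(0.615867)
  = −0.75 × (-0.484724) = 0.363543 substitutions/site.

0.3635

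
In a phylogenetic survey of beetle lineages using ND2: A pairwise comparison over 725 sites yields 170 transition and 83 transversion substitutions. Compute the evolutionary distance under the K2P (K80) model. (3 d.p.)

P = 170/725 ≈ 0.234483 and Q = 83/725 ≈ 0.114483.
Under the Kimura two-parameter model, d = −½ ln(1 − 2P − Q) − ¼ ln(1 − 2Q).
1 − 2P − Q = 0.416551, giving −½ ln(0.416551) = 0.437873.
1 − 2Q = 0.771034, giving −¼ ln(0.771034) = 0.065006.
d = 0.437873 + 0.065006 = 0.502879.

0.503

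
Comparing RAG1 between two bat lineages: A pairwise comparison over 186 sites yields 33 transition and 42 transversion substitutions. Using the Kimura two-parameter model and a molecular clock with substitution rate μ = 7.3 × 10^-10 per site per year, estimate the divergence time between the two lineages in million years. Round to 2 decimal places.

P = 33/186 ≈ 0.177419 and Q = 42/186 ≈ 0.225806.
Under the Kimura two-parameter model, d = −½ ln(1 − 2P − Q) − ¼ ln(1 − 2Q).
1 − 2P − Q = 0.419356, giving −½ ln(0.419356) = 0.434518.
1 − 2Q = 0.548388, giving −¼ ln(0.548388) = 0.150193.
d = 0.434518 + 0.150193 = 0.584711.
Under a molecular clock d = 2μt, so t = d/(2μ) = 0.584711 / (2 × 7.3 × 10^-10) = 400.49 million years.

400.49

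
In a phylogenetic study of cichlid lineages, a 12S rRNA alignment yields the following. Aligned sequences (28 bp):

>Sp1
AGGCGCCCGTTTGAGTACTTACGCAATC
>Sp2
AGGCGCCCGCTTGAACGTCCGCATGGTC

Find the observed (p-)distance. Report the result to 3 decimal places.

0.429

The sequences differ at 12 of 28 positions.
p = 12/28 = 0.428571… ≈ 0.429 (to 3 d.p.).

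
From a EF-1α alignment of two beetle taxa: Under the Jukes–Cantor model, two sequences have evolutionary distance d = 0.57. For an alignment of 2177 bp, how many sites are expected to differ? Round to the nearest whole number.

Invert JC69: p = (3/4)(1 − e^(−4d/3)) = 0.75 × (1 − e^(-0.76)) = 0.75 × (1 − 0.467666) = 0.399251.
Expected differing sites = pL ≈ 0.399251 × 2177 = 869.169427 ≈ 869.

869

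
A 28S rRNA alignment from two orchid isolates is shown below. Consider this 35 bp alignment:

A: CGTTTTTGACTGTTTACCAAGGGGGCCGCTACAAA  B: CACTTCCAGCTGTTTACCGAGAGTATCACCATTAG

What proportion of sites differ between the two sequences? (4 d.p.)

0.4571

The sequences differ at 16 of 35 positions.
p = 16/35 = 0.457142… ≈ 0.4571 (to 4 d.p.).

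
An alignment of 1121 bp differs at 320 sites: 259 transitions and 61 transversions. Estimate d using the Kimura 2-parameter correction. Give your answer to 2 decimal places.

0.39

P = 259/1121 ≈ 0.231044 and Q = 61/1121 ≈ 0.054416.
Under the Kimura two-parameter model, d = −½ ln(1 − 2P − Q) − ¼ ln(1 − 2Q).
1 − 2P − Q = 0.483496, giving −½ ln(0.483496) = 0.363356.
1 − 2Q = 0.891168, giving −¼ ln(0.891168) = 0.028806.
d = 0.363356 + 0.028806 = 0.392162.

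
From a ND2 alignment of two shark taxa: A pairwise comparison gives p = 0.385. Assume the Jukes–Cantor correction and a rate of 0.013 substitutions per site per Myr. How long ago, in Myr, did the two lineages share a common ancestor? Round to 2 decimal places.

20.77

d = −(3/4) ln(1 − 4p/3) = −0.75 ln(1 − 0.513333) = −0.75 ln(0.486667)
  = −0.75 × (-0.720175) = 0.540131 substitutions/site.
Under a molecular clock d = 2μt, so t = d/(2μ) = 0.540131 / (2 × 0.013) = 20.77 Myr.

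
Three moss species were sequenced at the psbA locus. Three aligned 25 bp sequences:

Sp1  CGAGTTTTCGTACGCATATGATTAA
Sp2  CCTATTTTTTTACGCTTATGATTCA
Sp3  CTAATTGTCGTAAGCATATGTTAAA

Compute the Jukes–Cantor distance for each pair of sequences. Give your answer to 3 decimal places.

Sp1–Sp2: 7/25 sites differ → p = 0.28, d = −0.75 ln(1 − 0.373333) = 0.350505 ≈ 0.351.
Sp1–Sp3: 6/25 sites differ → p = 0.24, d = −0.75 ln(1 − 0.32) = 0.289247 ≈ 0.289.
Sp2–Sp3: 10/25 sites differ → p = 0.4, d = −0.75 ln(1 − 0.533333) = 0.571605 ≈ 0.572.

d(Sp1,Sp2) = 0.351, d(Sp1,Sp3) = 0.289, d(Sp2,Sp3) = 0.572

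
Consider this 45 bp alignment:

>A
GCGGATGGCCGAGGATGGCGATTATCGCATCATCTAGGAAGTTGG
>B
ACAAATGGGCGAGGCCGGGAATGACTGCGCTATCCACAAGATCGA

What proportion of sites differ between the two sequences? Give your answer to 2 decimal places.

0.47

The sequences differ at 21 of 45 positions.
p = 21/45 = 0.466666… ≈ 0.47 (to 2 d.p.).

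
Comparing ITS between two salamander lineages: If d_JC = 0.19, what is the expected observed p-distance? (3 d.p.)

0.168

p = (3/4)(1 − e^(−4d/3)) = 0.75 × (1 − e^(-0.253333)) = 0.75 × (1 − 0.776209) = 0.167843.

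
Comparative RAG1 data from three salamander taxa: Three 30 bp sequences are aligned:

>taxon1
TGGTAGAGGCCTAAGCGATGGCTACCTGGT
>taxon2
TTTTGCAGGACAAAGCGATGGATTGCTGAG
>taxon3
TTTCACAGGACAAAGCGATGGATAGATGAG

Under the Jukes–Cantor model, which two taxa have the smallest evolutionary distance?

taxon2 and taxon3

taxon1–taxon2: 11/30 differ, p = 0.367, d = 0.503.
taxon1–taxon3: 11/30 differ, p = 0.367, d = 0.503.
taxon2–taxon3: 4/30 differ, p = 0.133, d = 0.147.
The smallest distance is between taxon2 and taxon3.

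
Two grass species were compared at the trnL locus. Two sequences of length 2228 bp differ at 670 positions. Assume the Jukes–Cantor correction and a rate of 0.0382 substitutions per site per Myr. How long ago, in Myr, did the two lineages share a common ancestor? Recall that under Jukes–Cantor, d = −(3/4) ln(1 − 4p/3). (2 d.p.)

p = 670/2228 ≈ 0.300718.
d = −(3/4) ln(1 − 4p/3) = −0.75 ln(1 − 0.400957) = −0.75 ln(0.599043)
  = −0.75 × (-0.512422) = 0.384317 substitutions/site.
Under a molecular clock d = 2μt, so t = d/(2μ) = 0.384317 / (2 × 0.0382) = 5.03 Myr.

5.03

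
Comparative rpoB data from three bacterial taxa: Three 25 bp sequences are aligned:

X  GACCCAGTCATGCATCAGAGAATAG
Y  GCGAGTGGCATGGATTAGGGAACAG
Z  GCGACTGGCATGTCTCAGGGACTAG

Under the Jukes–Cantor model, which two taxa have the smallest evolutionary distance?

X–Y: 10/25 differ, p = 0.400, d = 0.572.
X–Z: 9/25 differ, p = 0.360, d = 0.490.
Y–Z: 6/25 differ, p = 0.240, d = 0.289.
The smallest distance is between Y and Z.

Y and Z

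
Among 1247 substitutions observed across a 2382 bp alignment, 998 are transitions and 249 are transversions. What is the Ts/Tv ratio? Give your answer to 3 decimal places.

R = 998/249 = 4.008032… ≈ 4.008 (to 3 d.p.).

4.008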